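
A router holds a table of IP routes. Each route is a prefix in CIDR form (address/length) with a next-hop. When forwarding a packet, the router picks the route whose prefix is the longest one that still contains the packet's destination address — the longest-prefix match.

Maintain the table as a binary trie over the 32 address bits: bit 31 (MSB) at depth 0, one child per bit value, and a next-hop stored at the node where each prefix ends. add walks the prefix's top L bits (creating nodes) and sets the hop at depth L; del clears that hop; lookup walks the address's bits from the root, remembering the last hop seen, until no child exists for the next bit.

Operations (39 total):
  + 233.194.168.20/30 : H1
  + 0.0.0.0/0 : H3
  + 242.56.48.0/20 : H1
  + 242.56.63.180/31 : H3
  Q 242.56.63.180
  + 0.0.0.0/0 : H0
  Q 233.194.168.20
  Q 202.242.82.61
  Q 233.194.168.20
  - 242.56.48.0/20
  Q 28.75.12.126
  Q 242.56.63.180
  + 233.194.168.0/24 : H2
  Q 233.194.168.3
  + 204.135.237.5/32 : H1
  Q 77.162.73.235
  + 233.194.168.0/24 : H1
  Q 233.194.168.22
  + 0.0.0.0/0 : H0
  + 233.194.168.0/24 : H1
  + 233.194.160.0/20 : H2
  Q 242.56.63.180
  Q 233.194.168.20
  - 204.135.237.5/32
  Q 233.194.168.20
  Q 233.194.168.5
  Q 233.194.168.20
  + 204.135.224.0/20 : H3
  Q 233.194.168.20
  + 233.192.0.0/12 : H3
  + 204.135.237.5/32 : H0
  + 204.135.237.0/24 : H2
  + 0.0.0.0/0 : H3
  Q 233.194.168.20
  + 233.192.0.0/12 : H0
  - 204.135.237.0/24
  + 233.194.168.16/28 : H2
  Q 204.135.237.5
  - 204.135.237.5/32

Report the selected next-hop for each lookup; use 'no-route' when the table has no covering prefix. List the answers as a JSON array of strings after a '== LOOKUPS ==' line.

Process each operation:
  add 233.194.168.20/30 -> H1 at depth 30
  add 0.0.0.0/0 -> H3 at depth 0
  add 242.56.48.0/20 -> H1 at depth 20
  add 242.56.63.180/31 -> H3 at depth 31
  lookup 242.56.63.180: bits 1111001000111000001111111011010 walk d0:H3→d1:-→d2:-→d3:-→d4:-→d5:-→d6:-→d7:-→d8:-→d9:-→d10:-→d11:-→d12:-→d13:-→d14:-→d15:-→d16:-→d17:-→d18:-→d19:-→d20:H1→d21:-→d22:-→d23:-→d24:-→d25:-→d26:-→d27:-→d28:-→d29:-→d30:-→d31:H3 -> H3
  add 0.0.0.0/0 -> H0 at depth 0
  lookup 233.194.168.20: bits 111010011100001010101000000101 walk d0:H0→d1:-→d2:-→d3:-→d4:-→d5:-→d6:-→d7:-→d8:-→d9:-→d10:-→d11:-→d12:-→d13:-→d14:-→d15:-→d16:-→d17:-→d18:-→d19:-→d20:-→d21:-→d22:-→d23:-→d24:-→d25:-→d26:-→d27:-→d28:-→d29:-→d30:H1 -> H1
  lookup 202.242.82.61: bits 11 walk d0:H0→d1:-→d2:- -> H0
  lookup 233.194.168.20: bits 111010011100001010101000000101 walk d0:H0→d1:-→d2:-→d3:-→d4:-→d5:-→d6:-→d7:-→d8:-→d9:-→d10:-→d11:-→d12:-→d13:-→d14:-→d15:-→d16:-→d17:-→d18:-→d19:-→d20:-→d21:-→d22:-→d23:-→d24:-→d25:-→d26:-→d27:-→d28:-→d29:-→d30:H1 -> H1
  del 242.56.48.0/20 (clear depth 20)
  lookup 28.75.12.126: bits ε walk d0:H0 -> H0
  lookup 242.56.63.180: bits 1111001000111000001111111011010 walk d0:H0→d1:-→d2:-→d3:-→d4:-→d5:-→d6:-→d7:-→d8:-→d9:-→d10:-→d11:-→d12:-→d13:-→d14:-→d15:-→d16:-→d17:-→d18:-→d19:-→d20:-→d21:-→d22:-→d23:-→d24:-→d25:-→d26:-→d27:-→d28:-→d29:-→d30:-→d31:H3 -> H3
  add 233.194.168.0/24 -> H2 at depth 24
  lookup 233.194.168.3: bits 111010011100001010101000000 walk d0:H0→d1:-→d2:-→d3:-→d4:-→d5:-→d6:-→d7:-→d8:-→d9:-→d10:-→d11:-→d12:-→d13:-→d14:-→d15:-→d16:-→d17:-→d18:-→d19:-→d20:-→d21:-→d22:-→d23:-→d24:H2→d25:-→d26:-→d27:- -> H2
  add 204.135.237.5/32 -> H1 at depth 32
  lookup 77.162.73.235: bits ε walk d0:H0 -> H0
  add 233.194.168.0/24 -> H1 at depth 24
  lookup 233.194.168.22: bits 111010011100001010101000000101 walk d0:H0→d1:-→d2:-→d3:-→d4:-→d5:-→d6:-→d7:-→d8:-→d9:-→d10:-→d11:-→d12:-→d13:-→d14:-→d15:-→d16:-→d17:-→d18:-→d19:-→d20:-→d21:-→d22:-→d23:-→d24:H1→d25:-→d26:-→d27:-→d28:-→d29:-→d30:H1 -> H1
  add 0.0.0.0/0 -> H0 at depth 0
  add 233.194.168.0/24 -> H1 at depth 24
  add 233.194.160.0/20 -> H2 at depth 20
  lookup 242.56.63.180: bits 1111001000111000001111111011010 walk d0:H0→d1:-→d2:-→d3:-→d4:-→d5:-→d6:-→d7:-→d8:-→d9:-→d10:-→d11:-→d12:-→d13:-→d14:-→d15:-→d16:-→d17:-→d18:-→d19:-→d20:-→d21:-→d22:-→d23:-→d24:-→d25:-→d26:-→d27:-→d28:-→d29:-→d30:-→d31:H3 -> H3
  lookup 233.194.168.20: bits 111010011100001010101000000101 walk d0:H0→d1:-→d2:-→d3:-→d4:-→d5:-→d6:-→d7:-→d8:-→d9:-→d10:-→d11:-→d12:-→d13:-→d14:-→d15:-→d16:-→d17:-→d18:-→d19:-→d20:H2→d21:-→d22:-→d23:-→d24:H1→d25:-→d26:-→d27:-→d28:-→d29:-→d30:H1 -> H1
  del 204.135.237.5/32 (clear depth 32)
  lookup 233.194.168.20: bits 111010011100001010101000000101 walk d0:H0→d1:-→d2:-→d3:-→d4:-→d5:-→d6:-→d7:-→d8:-→d9:-→d10:-→d11:-→d12:-→d13:-→d14:-→d15:-→d16:-→d17:-→d18:-→d19:-→d20:H2→d21:-→d22:-→d23:-→d24:H1→d25:-→d26:-→d27:-→d28:-→d29:-→d30:H1 -> H1
  lookup 233.194.168.5: bits 111010011100001010101000000 walk d0:H0→d1:-→d2:-→d3:-→d4:-→d5:-→d6:-→d7:-→d8:-→d9:-→d10:-→d11:-→d12:-→d13:-→d14:-→d15:-→d16:-→d17:-→d18:-→d19:-→d20:H2→d21:-→d22:-→d23:-→d24:H1→d25:-→d26:-→d27:- -> H1
  lookup 233.194.168.20: bits 111010011100001010101000000101 walk d0:H0→d1:-→d2:-→d3:-→d4:-→d5:-→d6:-→d7:-→d8:-→d9:-→d10:-→d11:-→d12:-→d13:-→d14:-→d15:-→d16:-→d17:-→d18:-→d19:-→d20:H2→d21:-→d22:-→d23:-→d24:H1→d25:-→d26:-→d27:-→d28:-→d29:-→d30:H1 -> H1
  add 204.135.224.0/20 -> H3 at depth 20
  lookup 233.194.168.20: bits 111010011100001010101000000101 walk d0:H0→d1:-→d2:-→d3:-→d4:-→d5:-→d6:-→d7:-→d8:-→d9:-→d10:-→d11:-→d12:-→d13:-→d14:-→d15:-→d16:-→d17:-→d18:-→d19:-→d20:H2→d21:-→d22:-→d23:-→d24:H1→d25:-→d26:-→d27:-→d28:-→d29:-→d30:H1 -> H1
  add 233.192.0.0/12 -> H3 at depth 12
  add 204.135.237.5/32 -> H0 at depth 32
  add 204.135.237.0/24 -> H2 at depth 24
  add 0.0.0.0/0 -> H3 at depth 0
  lookup 233.194.168.20: bits 111010011100001010101000000101 walk d0:H3→d1:-→d2:-→d3:-→d4:-→d5:-→d6:-→d7:-→d8:-→d9:-→d10:-→d11:-→d12:H3→d13:-→d14:-→d15:-→d16:-→d17:-→d18:-→d19:-→d20:H2→d21:-→d22:-→d23:-→d24:H1→d25:-→d26:-→d27:-→d28:-→d29:-→d30:H1 -> H1
  add 233.192.0.0/12 -> H0 at depth 12
  del 204.135.237.0/24 (clear depth 24)
  add 233.194.168.16/28 -> H2 at depth 28
  lookup 204.135.237.5: bits 11001100100001111110110100000101 walk d0:H3→d1:-→d2:-→d3:-→d4:-→d5:-→d6:-→d7:-→d8:-→d9:-→d10:-→d11:-→d12:-→d13:-→d14:-→d15:-→d16:-→d17:-→d18:-→d19:-→d20:H3→d21:-→d22:-→d23:-→d24:-→d25:-→d26:-→d27:-→d28:-→d29:-→d30:-→d31:-→d32:H0 -> H0
  del 204.135.237.5/32 (clear depth 32)

== LOOKUPS ==
["H3","H1","H0","H1","H0","H3","H2","H0","H1","H3","H1","H1","H1","H1","H1","H1","H0"]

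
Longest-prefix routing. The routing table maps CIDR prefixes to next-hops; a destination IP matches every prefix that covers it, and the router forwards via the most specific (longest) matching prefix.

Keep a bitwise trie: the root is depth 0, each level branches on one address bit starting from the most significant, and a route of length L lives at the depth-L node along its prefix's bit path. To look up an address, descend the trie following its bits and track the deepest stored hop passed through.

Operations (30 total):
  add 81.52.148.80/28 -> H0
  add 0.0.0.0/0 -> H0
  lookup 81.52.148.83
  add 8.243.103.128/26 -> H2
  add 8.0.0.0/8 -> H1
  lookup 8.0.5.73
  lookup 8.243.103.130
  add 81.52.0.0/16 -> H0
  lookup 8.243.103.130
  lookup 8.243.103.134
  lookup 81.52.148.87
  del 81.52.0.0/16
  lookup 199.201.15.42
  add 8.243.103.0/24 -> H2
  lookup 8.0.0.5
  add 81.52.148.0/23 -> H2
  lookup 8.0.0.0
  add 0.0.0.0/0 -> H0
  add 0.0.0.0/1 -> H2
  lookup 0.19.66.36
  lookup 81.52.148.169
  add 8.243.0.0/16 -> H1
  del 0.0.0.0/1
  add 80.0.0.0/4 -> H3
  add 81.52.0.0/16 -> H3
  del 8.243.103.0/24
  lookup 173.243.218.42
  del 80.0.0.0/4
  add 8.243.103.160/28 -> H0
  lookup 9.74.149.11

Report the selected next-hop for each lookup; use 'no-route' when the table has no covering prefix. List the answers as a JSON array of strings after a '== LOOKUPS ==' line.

Trace:
  + 81.52.148.80/28 (H0) depth=28
  + 0.0.0.0/0 (H0) depth=0
  ? 81.52.148.83  path d0:H0→d1:-→d2:-→d3:-→d4:-→d5:-→d6:-→d7:-→d8:-→d9:-→d10:-→d11:-→d12:-→d13:-→d14:-→d15:-→d16:-→d17:-→d18:-→d19:-→d20:-→d21:-→d22:-→d23:-→d24:-→d25:-→d26:-→d27:-→d28:H0  best=H0
  + 8.243.103.128/26 (H2) depth=26
  + 8.0.0.0/8 (H1) depth=8
  ? 8.0.5.73  path d0:H0→d1:-→d2:-→d3:-→d4:-→d5:-→d6:-→d7:-→d8:H1  best=H1
  ? 8.243.103.130  path d0:H0→d1:-→d2:-→d3:-→d4:-→d5:-→d6:-→d7:-→d8:H1→d9:-→d10:-→d11:-→d12:-→d13:-→d14:-→d15:-→d16:-→d17:-→d18:-→d19:-→d20:-→d21:-→d22:-→d23:-→d24:-→d25:-→d26:H2  best=H2
  + 81.52.0.0/16 (H0) depth=16
  ? 8.243.103.130  path d0:H0→d1:-→d2:-→d3:-→d4:-→d5:-→d6:-→d7:-→d8:H1→d9:-→d10:-→d11:-→d12:-→d13:-→d14:-→d15:-→d16:-→d17:-→d18:-→d19:-→d20:-→d21:-→d22:-→d23:-→d24:-→d25:-→d26:H2  best=H2
  ? 8.243.103.134  path d0:H0→d1:-→d2:-→d3:-→d4:-→d5:-→d6:-→d7:-→d8:H1→d9:-→d10:-→d11:-→d12:-→d13:-→d14:-→d15:-→d16:-→d17:-→d18:-→d19:-→d20:-→d21:-→d22:-→d23:-→d24:-→d25:-→d26:H2  best=H2
  ? 81.52.148.87  path d0:H0→d1:-→d2:-→d3:-→d4:-→d5:-→d6:-→d7:-→d8:-→d9:-→d10:-→d11:-→d12:-→d13:-→d14:-→d15:-→d16:H0→d17:-→d18:-→d19:-→d20:-→d21:-→d22:-→d23:-→d24:-→d25:-→d26:-→d27:-→d28:H0  best=H0
  del 81.52.0.0/16 (clear depth 16)
  ? 199.201.15.42  path d0:H0  best=H0
  + 8.243.103.0/24 (H2) depth=24
  ? 8.0.0.5  path d0:H0→d1:-→d2:-→d3:-→d4:-→d5:-→d6:-→d7:-→d8:H1  best=H1
  + 81.52.148.0/23 (H2) depth=23
  ? 8.0.0.0  path d0:H0→d1:-→d2:-→d3:-→d4:-→d5:-→d6:-→d7:-→d8:H1  best=H1
  + 0.0.0.0/0 (H0) depth=0
  + 0.0.0.0/1 (H2) depth=1
  ? 0.19.66.36  path d0:H0→d1:H2→d2:-→d3:-→d4:-  best=H2
  ? 81.52.148.169  path d0:H0→d1:H2→d2:-→d3:-→d4:-→d5:-→d6:-→d7:-→d8:-→d9:-→d10:-→d11:-→d12:-→d13:-→d14:-→d15:-→d16:-→d17:-→d18:-→d19:-→d20:-→d21:-→d22:-→d23:H2→d24:-  best=H2
  + 8.243.0.0/16 (H1) depth=16
  del 0.0.0.0/1 (clear depth 1)
  + 80.0.0.0/4 (H3) depth=4
  + 81.52.0.0/16 (H3) depth=16
  del 8.243.103.0/24 (clear depth 24)
  ? 173.243.218.42  path d0:H0  best=H0
  del 80.0.0.0/4 (clear depth 4)
  + 8.243.103.160/28 (H0) depth=28
  ? 9.74.149.11  path d0:H0→d1:-→d2:-→d3:-→d4:-→d5:-→d6:-→d7:-  best=H0

== LOOKUPS ==
["H0","H1","H2","H2","H2","H0","H0","H1","H1","H2","H2","H0","H0"]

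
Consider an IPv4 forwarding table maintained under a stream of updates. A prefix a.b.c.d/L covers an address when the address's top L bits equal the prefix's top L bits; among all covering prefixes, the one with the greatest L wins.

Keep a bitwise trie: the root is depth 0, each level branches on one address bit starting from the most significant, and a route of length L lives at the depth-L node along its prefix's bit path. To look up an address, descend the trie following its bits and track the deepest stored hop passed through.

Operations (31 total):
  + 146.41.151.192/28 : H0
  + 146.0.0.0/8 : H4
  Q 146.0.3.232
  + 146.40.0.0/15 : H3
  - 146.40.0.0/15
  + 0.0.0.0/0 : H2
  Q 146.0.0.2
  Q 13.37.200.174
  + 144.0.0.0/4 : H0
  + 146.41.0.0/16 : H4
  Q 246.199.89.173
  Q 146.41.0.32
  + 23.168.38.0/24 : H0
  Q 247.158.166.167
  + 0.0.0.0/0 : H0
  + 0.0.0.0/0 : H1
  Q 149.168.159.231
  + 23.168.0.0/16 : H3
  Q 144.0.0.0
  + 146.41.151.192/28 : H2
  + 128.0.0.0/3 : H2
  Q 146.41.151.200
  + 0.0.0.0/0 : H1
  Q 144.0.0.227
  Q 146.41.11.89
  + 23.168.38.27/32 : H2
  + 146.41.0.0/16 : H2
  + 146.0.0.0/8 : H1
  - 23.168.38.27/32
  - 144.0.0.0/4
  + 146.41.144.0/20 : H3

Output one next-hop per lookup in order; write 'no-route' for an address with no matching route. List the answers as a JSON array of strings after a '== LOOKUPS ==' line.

Process each operation:
  + 146.41.151.192/28 (H0) depth=28
  + 146.0.0.0/8 (H4) depth=8
  ? 146.0.3.232  path d0:-→d1:-→d2:-→d3:-→d4:-→d5:-→d6:-→d7:-→d8:H4→d9:-→d10:-  best=H4
  + 146.40.0.0/15 (H3) depth=15
  del 146.40.0.0/15 (clear depth 15)
  + 0.0.0.0/0 (H2) depth=0
  ? 146.0.0.2  path d0:H2→d1:-→d2:-→d3:-→d4:-→d5:-→d6:-→d7:-→d8:H4→d9:-→d10:-  best=H4
  ? 13.37.200.174  path d0:H2  best=H2
  + 144.0.0.0/4 (H0) depth=4
  + 146.41.0.0/16 (H4) depth=16
  ? 246.199.89.173  path d0:H2→d1:-  best=H2
  ? 146.41.0.32  path d0:H2→d1:-→d2:-→d3:-→d4:H0→d5:-→d6:-→d7:-→d8:H4→d9:-→d10:-→d11:-→d12:-→d13:-→d14:-→d15:-→d16:H4  best=H4
  + 23.168.38.0/24 (H0) depth=24
  ? 247.158.166.167  path d0:H2→d1:-  best=H2
  + 0.0.0.0/0 (H0) depth=0
  + 0.0.0.0/0 (H1) depth=0
  ? 149.168.159.231  path d0:H1→d1:-→d2:-→d3:-→d4:H0→d5:-  best=H0
  + 23.168.0.0/16 (H3) depth=16
  ? 144.0.0.0  path d0:H1→d1:-→d2:-→d3:-→d4:H0→d5:-→d6:-  best=H0
  + 146.41.151.192/28 (H2) depth=28
  + 128.0.0.0/3 (H2) depth=3
  ? 146.41.151.200  path d0:H1→d1:-→d2:-→d3:H2→d4:H0→d5:-→d6:-→d7:-→d8:H4→d9:-→d10:-→d11:-→d12:-→d13:-→d14:-→d15:-→d16:H4→d17:-→d18:-→d19:-→d20:-→d21:-→d22:-→d23:-→d24:-→d25:-→d26:-→d27:-→d28:H2  best=H2
  + 0.0.0.0/0 (H1) depth=0
  ? 144.0.0.227  path d0:H1→d1:-→d2:-→d3:H2→d4:H0→d5:-→d6:-  best=H0
  ? 146.41.11.89  path d0:H1→d1:-→d2:-→d3:H2→d4:H0→d5:-→d6:-→d7:-→d8:H4→d9:-→d10:-→d11:-→d12:-→d13:-→d14:-→d15:-→d16:H4  best=H4
  + 23.168.38.27/32 (H2) depth=32
  + 146.41.0.0/16 (H2) depth=16
  + 146.0.0.0/8 (H1) depth=8
  del 23.168.38.27/32 (clear depth 32)
  del 144.0.0.0/4 (clear depth 4)
  + 146.41.144.0/20 (H3) depth=20

== LOOKUPS ==
["H4","H4","H2","H2","H4","H2","H0","H0","H2","H0","H4"]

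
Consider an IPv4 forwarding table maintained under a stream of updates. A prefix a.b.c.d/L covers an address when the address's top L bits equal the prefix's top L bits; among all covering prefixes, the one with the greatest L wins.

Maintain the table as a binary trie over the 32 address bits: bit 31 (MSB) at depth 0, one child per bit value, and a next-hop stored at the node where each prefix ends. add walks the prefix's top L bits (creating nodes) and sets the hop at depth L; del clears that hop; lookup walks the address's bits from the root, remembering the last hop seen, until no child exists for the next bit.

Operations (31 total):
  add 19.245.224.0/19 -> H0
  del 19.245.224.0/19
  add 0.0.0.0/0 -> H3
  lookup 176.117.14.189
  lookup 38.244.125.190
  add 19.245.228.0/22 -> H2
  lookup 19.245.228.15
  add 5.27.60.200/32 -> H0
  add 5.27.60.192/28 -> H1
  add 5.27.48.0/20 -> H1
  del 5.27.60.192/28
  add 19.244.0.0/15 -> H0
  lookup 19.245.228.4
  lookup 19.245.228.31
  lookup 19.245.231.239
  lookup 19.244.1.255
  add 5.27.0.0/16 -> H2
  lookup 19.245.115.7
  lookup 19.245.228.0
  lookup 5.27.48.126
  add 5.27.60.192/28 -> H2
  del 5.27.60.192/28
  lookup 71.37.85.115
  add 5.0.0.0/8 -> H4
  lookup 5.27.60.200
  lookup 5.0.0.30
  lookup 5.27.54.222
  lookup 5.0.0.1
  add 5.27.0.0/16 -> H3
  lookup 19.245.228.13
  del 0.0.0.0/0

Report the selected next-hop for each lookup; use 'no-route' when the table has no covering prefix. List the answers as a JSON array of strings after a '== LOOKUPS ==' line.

Apply in order:
  add 19.245.224.0/19 -> H0 at depth 19
  del 19.245.224.0/19 (clear depth 19)
  add 0.0.0.0/0 -> H3 at depth 0
  lookup 176.117.14.189: bits ε walk d0:H3 -> H3
  lookup 38.244.125.190: bits 00 walk d0:H3→d1:-→d2:- -> H3
  add 19.245.228.0/22 -> H2 at depth 22
  lookup 19.245.228.15: bits 0001001111110101111001 walk d0:H3→d1:-→d2:-→d3:-→d4:-→d5:-→d6:-→d7:-→d8:-→d9:-→d10:-→d11:-→d12:-→d13:-→d14:-→d15:-→d16:-→d17:-→d18:-→d19:-→d20:-→d21:-→d22:H2 -> H2
  add 5.27.60.200/32 -> H0 at depth 32
  add 5.27.60.192/28 -> H1 at depth 28
  add 5.27.48.0/20 -> H1 at depth 20
  del 5.27.60.192/28 (clear depth 28)
  add 19.244.0.0/15 -> H0 at depth 15
  lookup 19.245.228.4: bits 0001001111110101111001 walk d0:H3→d1:-→d2:-→d3:-→d4:-→d5:-→d6:-→d7:-→d8:-→d9:-→d10:-→d11:-→d12:-→d13:-→d14:-→d15:H0→d16:-→d17:-→d18:-→d19:-→d20:-→d21:-→d22:H2 -> H2
  lookup 19.245.228.31: bits 0001001111110101111001 walk d0:H3→d1:-→d2:-→d3:-→d4:-→d5:-→d6:-→d7:-→d8:-→d9:-→d10:-→d11:-→d12:-→d13:-→d14:-→d15:H0→d16:-→d17:-→d18:-→d19:-→d20:-→d21:-→d22:H2 -> H2
  lookup 19.245.231.239: bits 0001001111110101111001 walk d0:H3→d1:-→d2:-→d3:-→d4:-→d5:-→d6:-→d7:-→d8:-→d9:-→d10:-→d11:-→d12:-→d13:-→d14:-→d15:H0→d16:-→d17:-→d18:-→d19:-→d20:-→d21:-→d22:H2 -> H2
  lookup 19.244.1.255: bits 000100111111010 walk d0:H3→d1:-→d2:-→d3:-→d4:-→d5:-→d6:-→d7:-→d8:-→d9:-→d10:-→d11:-→d12:-→d13:-→d14:-→d15:H0 -> H0
  add 5.27.0.0/16 -> H2 at depth 16
  lookup 19.245.115.7: bits 0001001111110101 walk d0:H3→d1:-→d2:-→d3:-→d4:-→d5:-→d6:-→d7:-→d8:-→d9:-→d10:-→d11:-→d12:-→d13:-→d14:-→d15:H0→d16:- -> H0
  lookup 19.245.228.0: bits 0001001111110101111001 walk d0:H3→d1:-→d2:-→d3:-→d4:-→d5:-→d6:-→d7:-→d8:-→d9:-→d10:-→d11:-→d12:-→d13:-→d14:-→d15:H0→d16:-→d17:-→d18:-→d19:-→d20:-→d21:-→d22:H2 -> H2
  lookup 5.27.48.126: bits 00000101000110110011 walk d0:H3→d1:-→d2:-→d3:-→d4:-→d5:-→d6:-→d7:-→d8:-→d9:-→d10:-→d11:-→d12:-→d13:-→d14:-→d15:-→d16:H2→d17:-→d18:-→d19:-→d20:H1 -> H1
  add 5.27.60.192/28 -> H2 at depth 28
  del 5.27.60.192/28 (clear depth 28)
  lookup 71.37.85.115: bits 0 walk d0:H3→d1:- -> H3
  add 5.0.0.0/8 -> H4 at depth 8
  lookup 5.27.60.200: bits 00000101000110110011110011001000 walk d0:H3→d1:-→d2:-→d3:-→d4:-→d5:-→d6:-→d7:-→d8:H4→d9:-→d10:-→d11:-→d12:-→d13:-→d14:-→d15:-→d16:H2→d17:-→d18:-→d19:-→d20:H1→d21:-→d22:-→d23:-→d24:-→d25:-→d26:-→d27:-→d28:-→d29:-→d30:-→d31:-→d32:H0 -> H0
  lookup 5.0.0.30: bits 00000101000 walk d0:H3→d1:-→d2:-→d3:-→d4:-→d5:-→d6:-→d7:-→d8:H4→d9:-→d10:-→d11:- -> H4
  lookup 5.27.54.222: bits 00000101000110110011 walk d0:H3→d1:-→d2:-→d3:-→d4:-→d5:-→d6:-→d7:-→d8:H4→d9:-→d10:-→d11:-→d12:-→d13:-→d14:-→d15:-→d16:H2→d17:-→d18:-→d19:-→d20:H1 -> H1
  lookup 5.0.0.1: bits 00000101000 walk d0:H3→d1:-→d2:-→d3:-→d4:-→d5:-→d6:-→d7:-→d8:H4→d9:-→d10:-→d11:- -> H4
  add 5.27.0.0/16 -> H3 at depth 16
  lookup 19.245.228.13: bits 0001001111110101111001 walk d0:H3→d1:-→d2:-→d3:-→d4:-→d5:-→d6:-→d7:-→d8:-→d9:-→d10:-→d11:-→d12:-→d13:-→d14:-→d15:H0→d16:-→d17:-→d18:-→d19:-→d20:-→d21:-→d22:H2 -> H2
  del 0.0.0.0/0 (clear depth 0)

== LOOKUPS ==
["H3","H3","H2","H2","H2","H2","H0","H0","H2","H1","H3","H0","H4","H1","H4","H2"]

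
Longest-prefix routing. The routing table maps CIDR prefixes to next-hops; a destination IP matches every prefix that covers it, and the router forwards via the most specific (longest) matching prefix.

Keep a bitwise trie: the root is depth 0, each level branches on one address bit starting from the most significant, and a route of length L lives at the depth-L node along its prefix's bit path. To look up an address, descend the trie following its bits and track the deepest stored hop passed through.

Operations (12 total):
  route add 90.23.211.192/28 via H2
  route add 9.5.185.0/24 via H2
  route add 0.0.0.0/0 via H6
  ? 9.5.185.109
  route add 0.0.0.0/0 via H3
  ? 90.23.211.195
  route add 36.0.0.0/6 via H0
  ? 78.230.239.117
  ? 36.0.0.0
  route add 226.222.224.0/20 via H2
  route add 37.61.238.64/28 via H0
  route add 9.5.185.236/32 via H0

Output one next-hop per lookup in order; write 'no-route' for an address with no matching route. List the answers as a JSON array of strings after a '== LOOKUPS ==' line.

Apply in order:
  add 90.23.211.192/28 -> H2 at depth 28
  add 9.5.185.0/24 -> H2 at depth 24
  add 0.0.0.0/0 -> H6 at depth 0
  Q 9.5.185.109: descend 000010010000010110111001 ; hops seen [H6,H2] ; pick H2
  add 0.0.0.0/0 -> H3 at depth 0
  Q 90.23.211.195: descend 0101101000010111110100111100 ; hops seen [H3,H2] ; pick H2
  add 36.0.0.0/6 -> H0 at depth 6
  Q 78.230.239.117: descend 010 ; hops seen [H3] ; pick H3
  Q 36.0.0.0: descend 001001 ; hops seen [H3,H0] ; pick H0
  add 226.222.224.0/20 -> H2 at depth 20
  add 37.61.238.64/28 -> H0 at depth 28
  add 9.5.185.236/32 -> H0 at depth 32

== LOOKUPS ==
["H2","H2","H3","H0"]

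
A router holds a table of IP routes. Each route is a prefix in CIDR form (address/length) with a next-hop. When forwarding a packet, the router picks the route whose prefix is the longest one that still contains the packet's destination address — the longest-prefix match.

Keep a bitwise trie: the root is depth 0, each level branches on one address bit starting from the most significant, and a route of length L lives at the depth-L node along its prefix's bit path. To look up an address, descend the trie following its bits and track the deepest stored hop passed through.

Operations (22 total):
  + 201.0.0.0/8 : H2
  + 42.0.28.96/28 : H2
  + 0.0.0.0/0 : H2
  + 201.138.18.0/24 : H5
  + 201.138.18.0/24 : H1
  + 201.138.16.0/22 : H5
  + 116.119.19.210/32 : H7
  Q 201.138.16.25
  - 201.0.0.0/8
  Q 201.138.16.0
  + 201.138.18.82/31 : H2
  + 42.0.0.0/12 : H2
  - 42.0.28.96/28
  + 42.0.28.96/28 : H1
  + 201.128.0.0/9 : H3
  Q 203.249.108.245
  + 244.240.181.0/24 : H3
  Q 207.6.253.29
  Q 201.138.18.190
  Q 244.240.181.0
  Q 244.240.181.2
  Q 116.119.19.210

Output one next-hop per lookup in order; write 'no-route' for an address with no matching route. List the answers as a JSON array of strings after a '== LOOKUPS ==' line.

Trace:
  + 201.0.0.0/8 (H2) depth=8
  + 42.0.28.96/28 (H2) depth=28
  + 0.0.0.0/0 (H2) depth=0
  + 201.138.18.0/24 (H5) depth=24
  + 201.138.18.0/24 (H1) depth=24
  + 201.138.16.0/22 (H5) depth=22
  + 116.119.19.210/32 (H7) depth=32
  ? 201.138.16.25  path d0:H2→d1:-→d2:-→d3:-→d4:-→d5:-→d6:-→d7:-→d8:H2→d9:-→d10:-→d11:-→d12:-→d13:-→d14:-→d15:-→d16:-→d17:-→d18:-→d19:-→d20:-→d21:-→d22:H5  best=H5
  del 201.0.0.0/8 (clear depth 8)
  ? 201.138.16.0  path d0:H2→d1:-→d2:-→d3:-→d4:-→d5:-→d6:-→d7:-→d8:-→d9:-→d10:-→d11:-→d12:-→d13:-→d14:-→d15:-→d16:-→d17:-→d18:-→d19:-→d20:-→d21:-→d22:H5  best=H5
  + 201.138.18.82/31 (H2) depth=31
  + 42.0.0.0/12 (H2) depth=12
  del 42.0.28.96/28 (clear depth 28)
  + 42.0.28.96/28 (H1) depth=28
  + 201.128.0.0/9 (H3) depth=9
  ? 203.249.108.245  path d0:H2→d1:-→d2:-→d3:-→d4:-→d5:-→d6:-  best=H2
  + 244.240.181.0/24 (H3) depth=24
  ? 207.6.253.29  path d0:H2→d1:-→d2:-→d3:-→d4:-→d5:-  best=H2
  ? 201.138.18.190  path d0:H2→d1:-→d2:-→d3:-→d4:-→d5:-→d6:-→d7:-→d8:-→d9:H3→d10:-→d11:-→d12:-→d13:-→d14:-→d15:-→d16:-→d17:-→d18:-→d19:-→d20:-→d21:-→d22:H5→d23:-→d24:H1  best=H1
  ? 244.240.181.0  path d0:H2→d1:-→d2:-→d3:-→d4:-→d5:-→d6:-→d7:-→d8:-→d9:-→d10:-→d11:-→d12:-→d13:-→d14:-→d15:-→d16:-→d17:-→d18:-→d19:-→d20:-→d21:-→d22:-→d23:-→d24:H3  best=H3
  ? 244.240.181.2  path d0:H2→d1:-→d2:-→d3:-→d4:-→d5:-→d6:-→d7:-→d8:-→d9:-→d10:-→d11:-→d12:-→d13:-→d14:-→d15:-→d16:-→d17:-→d18:-→d19:-→d20:-→d21:-→d22:-→d23:-→d24:H3  best=H3
  ? 116.119.19.210  path d0:H2→d1:-→d2:-→d3:-→d4:-→d5:-→d6:-→d7:-→d8:-→d9:-→d10:-→d11:-→d12:-→d13:-→d14:-→d15:-→d16:-→d17:-→d18:-→d19:-→d20:-→d21:-→d22:-→d23:-→d24:-→d25:-→d26:-→d27:-→d28:-→d29:-→d30:-→d31:-→d32:H7  best=H7

== LOOKUPS ==
["H5","H5","H2","H2","H1","H3","H3","H7"]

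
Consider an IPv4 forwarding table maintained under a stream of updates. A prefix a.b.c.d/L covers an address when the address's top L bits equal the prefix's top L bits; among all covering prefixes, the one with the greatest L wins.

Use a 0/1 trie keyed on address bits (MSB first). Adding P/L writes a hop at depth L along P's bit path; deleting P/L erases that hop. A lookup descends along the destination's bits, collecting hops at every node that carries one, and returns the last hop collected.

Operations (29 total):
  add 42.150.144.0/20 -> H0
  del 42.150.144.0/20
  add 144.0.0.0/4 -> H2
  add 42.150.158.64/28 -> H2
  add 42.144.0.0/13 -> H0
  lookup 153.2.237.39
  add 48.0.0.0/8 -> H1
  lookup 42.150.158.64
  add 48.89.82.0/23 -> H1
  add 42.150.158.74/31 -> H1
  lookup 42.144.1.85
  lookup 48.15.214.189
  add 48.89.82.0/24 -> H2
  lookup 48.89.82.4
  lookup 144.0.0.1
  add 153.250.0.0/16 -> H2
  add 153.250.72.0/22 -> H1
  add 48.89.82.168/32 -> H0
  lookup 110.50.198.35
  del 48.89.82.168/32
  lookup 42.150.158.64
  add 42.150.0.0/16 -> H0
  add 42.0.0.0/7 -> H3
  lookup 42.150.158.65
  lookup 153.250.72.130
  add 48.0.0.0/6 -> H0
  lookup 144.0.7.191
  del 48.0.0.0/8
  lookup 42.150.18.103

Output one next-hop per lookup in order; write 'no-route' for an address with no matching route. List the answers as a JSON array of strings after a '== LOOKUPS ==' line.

Apply in order:
  add 42.150.144.0/20 -> H0 at depth 20
  del 42.150.144.0/20 (clear depth 20)
  add 144.0.0.0/4 -> H2 at depth 4
  add 42.150.158.64/28 -> H2 at depth 28
  add 42.144.0.0/13 -> H0 at depth 13
  ? 153.2.237.39  path d0:-→d1:-→d2:-→d3:-→d4:H2  best=H2
  add 48.0.0.0/8 -> H1 at depth 8
  ? 42.150.158.64  path d0:-→d1:-→d2:-→d3:-→d4:-→d5:-→d6:-→d7:-→d8:-→d9:-→d10:-→d11:-→d12:-→d13:H0→d14:-→d15:-→d16:-→d17:-→d18:-→d19:-→d20:-→d21:-→d22:-→d23:-→d24:-→d25:-→d26:-→d27:-→d28:H2  best=H2
  add 48.89.82.0/23 -> H1 at depth 23
  add 42.150.158.74/31 -> H1 at depth 31
  ? 42.144.1.85  path d0:-→d1:-→d2:-→d3:-→d4:-→d5:-→d6:-→d7:-→d8:-→d9:-→d10:-→d11:-→d12:-→d13:H0  best=H0
  ? 48.15.214.189  path d0:-→d1:-→d2:-→d3:-→d4:-→d5:-→d6:-→d7:-→d8:H1→d9:-  best=H1
  add 48.89.82.0/24 -> H2 at depth 24
  ? 48.89.82.4  path d0:-→d1:-→d2:-→d3:-→d4:-→d5:-→d6:-→d7:-→d8:H1→d9:-→d10:-→d11:-→d12:-→d13:-→d14:-→d15:-→d16:-→d17:-→d18:-→d19:-→d20:-→d21:-→d22:-→d23:H1→d24:H2  best=H2
  ? 144.0.0.1  path d0:-→d1:-→d2:-→d3:-→d4:H2  best=H2
  add 153.250.0.0/16 -> H2 at depth 16
  add 153.250.72.0/22 -> H1 at depth 22
  add 48.89.82.168/32 -> H0 at depth 32
  ? 110.50.198.35  path d0:-→d1:-  best=no-route
  del 48.89.82.168/32 (clear depth 32)
  ? 42.150.158.64  path d0:-→d1:-→d2:-→d3:-→d4:-→d5:-→d6:-→d7:-→d8:-→d9:-→d10:-→d11:-→d12:-→d13:H0→d14:-→d15:-→d16:-→d17:-→d18:-→d19:-→d20:-→d21:-→d22:-→d23:-→d24:-→d25:-→d26:-→d27:-→d28:H2  best=H2
  add 42.150.0.0/16 -> H0 at depth 16
  add 42.0.0.0/7 -> H3 at depth 7
  ? 42.150.158.65  path d0:-→d1:-→d2:-→d3:-→d4:-→d5:-→d6:-→d7:H3→d8:-→d9:-→d10:-→d11:-→d12:-→d13:H0→d14:-→d15:-→d16:H0→d17:-→d18:-→d19:-→d20:-→d21:-→d22:-→d23:-→d24:-→d25:-→d26:-→d27:-→d28:H2  best=H2
  ? 153.250.72.130  path d0:-→d1:-→d2:-→d3:-→d4:H2→d5:-→d6:-→d7:-→d8:-→d9:-→d10:-→d11:-→d12:-→d13:-→d14:-→d15:-→d16:H2→d17:-→d18:-→d19:-→d20:-→d21:-→d22:H1  best=H1
  add 48.0.0.0/6 -> H0 at depth 6
  ? 144.0.7.191  path d0:-→d1:-→d2:-→d3:-→d4:H2  best=H2
  del 48.0.0.0/8 (clear depth 8)
  ? 42.150.18.103  path d0:-→d1:-→d2:-→d3:-→d4:-→d5:-→d6:-→d7:H3→d8:-→d9:-→d10:-→d11:-→d12:-→d13:H0→d14:-→d15:-→d16:H0  best=H0

== LOOKUPS ==
["H2","H2","H0","H1","H2","H2","no-route","H2","H2","H1","H2","H0"]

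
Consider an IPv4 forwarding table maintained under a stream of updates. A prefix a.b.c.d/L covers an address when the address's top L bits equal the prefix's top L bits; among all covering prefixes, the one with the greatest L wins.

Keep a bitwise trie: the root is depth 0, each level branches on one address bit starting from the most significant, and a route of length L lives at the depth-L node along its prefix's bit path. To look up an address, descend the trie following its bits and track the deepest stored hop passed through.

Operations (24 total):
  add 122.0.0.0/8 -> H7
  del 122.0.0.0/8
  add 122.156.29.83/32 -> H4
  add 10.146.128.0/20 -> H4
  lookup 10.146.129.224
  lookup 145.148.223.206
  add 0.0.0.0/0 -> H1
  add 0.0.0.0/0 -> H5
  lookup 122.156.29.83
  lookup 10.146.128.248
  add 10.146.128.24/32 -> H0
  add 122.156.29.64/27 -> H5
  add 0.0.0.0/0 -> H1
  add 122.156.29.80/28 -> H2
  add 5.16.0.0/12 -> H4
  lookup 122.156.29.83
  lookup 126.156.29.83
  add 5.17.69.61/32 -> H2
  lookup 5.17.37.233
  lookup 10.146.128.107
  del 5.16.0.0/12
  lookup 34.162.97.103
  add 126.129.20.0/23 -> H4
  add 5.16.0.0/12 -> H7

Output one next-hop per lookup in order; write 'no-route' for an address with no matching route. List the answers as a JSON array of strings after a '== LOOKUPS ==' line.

Trace:
  add 122.0.0.0/8 -> H7 at depth 8
  - 122.0.0.0/8 clear@8
  add 122.156.29.83/32 -> H4 at depth 32
  add 10.146.128.0/20 -> H4 at depth 20
  lookup 10.146.129.224: bits 00001010100100101000 walk d0:-→d1:-→d2:-→d3:-→d4:-→d5:-→d6:-→d7:-→d8:-→d9:-→d10:-→d11:-→d12:-→d13:-→d14:-→d15:-→d16:-→d17:-→d18:-→d19:-→d20:H4 -> H4
  lookup 145.148.223.206: bits ε walk d0:- -> no-route
  add 0.0.0.0/0 -> H1 at depth 0
  add 0.0.0.0/0 -> H5 at depth 0
  lookup 122.156.29.83: bits 01111010100111000001110101010011 walk d0:H5→d1:-→d2:-→d3:-→d4:-→d5:-→d6:-→d7:-→d8:-→d9:-→d10:-→d11:-→d12:-→d13:-→d14:-→d15:-→d16:-→d17:-→d18:-→d19:-→d20:-→d21:-→d22:-→d23:-→d24:-→d25:-→d26:-→d27:-→d28:-→d29:-→d30:-→d31:-→d32:H4 -> H4
  lookup 10.146.128.248: bits 00001010100100101000 walk d0:H5→d1:-→d2:-→d3:-→d4:-→d5:-→d6:-→d7:-→d8:-→d9:-→d10:-→d11:-→d12:-→d13:-→d14:-→d15:-→d16:-→d17:-→d18:-→d19:-→d20:H4 -> H4
  add 10.146.128.24/32 -> H0 at depth 32
  add 122.156.29.64/27 -> H5 at depth 27
  add 0.0.0.0/0 -> H1 at depth 0
  add 122.156.29.80/28 -> H2 at depth 28
  add 5.16.0.0/12 -> H4 at depth 12
  lookup 122.156.29.83: bits 01111010100111000001110101010011 walk d0:H1→d1:-→d2:-→d3:-→d4:-→d5:-→d6:-→d7:-→d8:-→d9:-→d10:-→d11:-→d12:-→d13:-→d14:-→d15:-→d16:-→d17:-→d18:-→d19:-→d20:-→d21:-→d22:-→d23:-→d24:-→d25:-→d26:-→d27:H5→d28:H2→d29:-→d30:-→d31:-→d32:H4 -> H4
  lookup 126.156.29.83: bits 01111 walk d0:H1→d1:-→d2:-→d3:-→d4:-→d5:- -> H1
  add 5.17.69.61/32 -> H2 at depth 32
  lookup 5.17.37.233: bits 00000101000100010 walk d0:H1→d1:-→d2:-→d3:-→d4:-→d5:-→d6:-→d7:-→d8:-→d9:-→d10:-→d11:-→d12:H4→d13:-→d14:-→d15:-→d16:-→d17:- -> H4
  lookup 10.146.128.107: bits 0000101010010010100000000 walk d0:H1→d1:-→d2:-→d3:-→d4:-→d5:-→d6:-→d7:-→d8:-→d9:-→d10:-→d11:-→d12:-→d13:-→d14:-→d15:-→d16:-→d17:-→d18:-→d19:-→d20:H4→d21:-→d22:-→d23:-→d24:-→d25:- -> H4
  - 5.16.0.0/12 clear@12
  lookup 34.162.97.103: bits 00 walk d0:H1→d1:-→d2:- -> H1
  add 126.129.20.0/23 -> H4 at depth 23
  add 5.16.0.0/12 -> H7 at depth 12

== LOOKUPS ==
["H4","no-route","H4","H4","H4","H1","H4","H4","H1"]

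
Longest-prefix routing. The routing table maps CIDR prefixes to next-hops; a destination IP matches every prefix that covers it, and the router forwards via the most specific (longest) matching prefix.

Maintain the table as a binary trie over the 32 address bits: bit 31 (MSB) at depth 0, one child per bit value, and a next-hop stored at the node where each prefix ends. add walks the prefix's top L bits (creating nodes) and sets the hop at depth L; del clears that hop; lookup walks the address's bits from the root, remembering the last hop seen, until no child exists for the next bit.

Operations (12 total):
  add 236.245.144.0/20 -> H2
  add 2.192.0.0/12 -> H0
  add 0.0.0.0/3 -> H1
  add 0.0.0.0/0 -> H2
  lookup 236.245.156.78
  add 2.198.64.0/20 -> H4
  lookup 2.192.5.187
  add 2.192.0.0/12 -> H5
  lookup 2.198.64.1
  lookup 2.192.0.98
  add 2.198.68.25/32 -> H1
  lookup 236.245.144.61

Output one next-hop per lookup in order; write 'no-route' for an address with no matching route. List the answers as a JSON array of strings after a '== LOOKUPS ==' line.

Process each operation:
  add 236.245.144.0/20 -> H2 at depth 20
  add 2.192.0.0/12 -> H0 at depth 12
  add 0.0.0.0/3 -> H1 at depth 3
  add 0.0.0.0/0 -> H2 at depth 0
  ? 236.245.156.78  path d0:H2→d1:-→d2:-→d3:-→d4:-→d5:-→d6:-→d7:-→d8:-→d9:-→d10:-→d11:-→d12:-→d13:-→d14:-→d15:-→d16:-→d17:-→d18:-→d19:-→d20:H2  best=H2
  add 2.198.64.0/20 -> H4 at depth 20
  ? 2.192.5.187  path d0:H2→d1:-→d2:-→d3:H1→d4:-→d5:-→d6:-→d7:-→d8:-→d9:-→d10:-→d11:-→d12:H0→d13:-  best=H0
  add 2.192.0.0/12 -> H5 at depth 12
  ? 2.198.64.1  path d0:H2→d1:-→d2:-→d3:H1→d4:-→d5:-→d6:-→d7:-→d8:-→d9:-→d10:-→d11:-→d12:H5→d13:-→d14:-→d15:-→d16:-→d17:-→d18:-→d19:-→d20:H4  best=H4
  ? 2.192.0.98  path d0:H2→d1:-→d2:-→d3:H1→d4:-→d5:-→d6:-→d7:-→d8:-→d9:-→d10:-→d11:-→d12:H5→d13:-  best=H5
  add 2.198.68.25/32 -> H1 at depth 32
  ? 236.245.144.61  path d0:H2→d1:-→d2:-→d3:-→d4:-→d5:-→d6:-→d7:-→d8:-→d9:-→d10:-→d11:-→d12:-→d13:-→d14:-→d15:-→d16:-→d17:-→d18:-→d19:-→d20:H2  best=H2

== LOOKUPS ==
["H2","H0","H4","H5","H2"]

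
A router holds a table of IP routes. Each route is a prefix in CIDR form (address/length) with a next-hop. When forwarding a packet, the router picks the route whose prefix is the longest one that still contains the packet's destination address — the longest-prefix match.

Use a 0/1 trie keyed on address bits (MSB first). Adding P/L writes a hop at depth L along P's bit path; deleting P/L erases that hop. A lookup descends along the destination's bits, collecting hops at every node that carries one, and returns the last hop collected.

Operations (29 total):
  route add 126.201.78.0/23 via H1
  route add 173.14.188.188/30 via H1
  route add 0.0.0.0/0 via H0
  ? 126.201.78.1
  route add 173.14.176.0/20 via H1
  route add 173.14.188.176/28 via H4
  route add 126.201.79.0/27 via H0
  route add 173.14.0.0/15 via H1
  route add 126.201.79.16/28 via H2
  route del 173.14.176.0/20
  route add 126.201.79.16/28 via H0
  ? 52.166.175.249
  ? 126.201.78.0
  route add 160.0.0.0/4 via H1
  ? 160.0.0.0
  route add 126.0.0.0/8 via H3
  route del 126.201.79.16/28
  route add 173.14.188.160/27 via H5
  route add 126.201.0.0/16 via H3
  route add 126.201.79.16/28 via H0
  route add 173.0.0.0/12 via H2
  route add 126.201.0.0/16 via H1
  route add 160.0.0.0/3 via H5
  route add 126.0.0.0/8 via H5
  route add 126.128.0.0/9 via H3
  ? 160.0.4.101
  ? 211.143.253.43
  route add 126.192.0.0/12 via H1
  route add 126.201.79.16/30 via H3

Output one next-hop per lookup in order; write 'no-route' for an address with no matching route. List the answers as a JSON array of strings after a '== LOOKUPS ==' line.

Apply in order:
  + 126.201.78.0/23 (H1) depth=23
  + 173.14.188.188/30 (H1) depth=30
  + 0.0.0.0/0 (H0) depth=0
  lookup 126.201.78.1: bits 01111110110010010100111 walk d0:H0→d1:-→d2:-→d3:-→d4:-→d5:-→d6:-→d7:-→d8:-→d9:-→d10:-→d11:-→d12:-→d13:-→d14:-→d15:-→d16:-→d17:-→d18:-→d19:-→d20:-→d21:-→d22:-→d23:H1 -> H1
  + 173.14.176.0/20 (H1) depth=20
  + 173.14.188.176/28 (H4) depth=28
  + 126.201.79.0/27 (H0) depth=27
  + 173.14.0.0/15 (H1) depth=15
  + 126.201.79.16/28 (H2) depth=28
  del 173.14.176.0/20 (clear depth 20)
  + 126.201.79.16/28 (H0) depth=28
  lookup 52.166.175.249: bits 0 walk d0:H0→d1:- -> H0
  lookup 126.201.78.0: bits 01111110110010010100111 walk d0:H0→d1:-→d2:-→d3:-→d4:-→d5:-→d6:-→d7:-→d8:-→d9:-→d10:-→d11:-→d12:-→d13:-→d14:-→d15:-→d16:-→d17:-→d18:-→d19:-→d20:-→d21:-→d22:-→d23:H1 -> H1
  + 160.0.0.0/4 (H1) depth=4
  lookup 160.0.0.0: bits 1010 walk d0:H0→d1:-→d2:-→d3:-→d4:H1 -> H1
  + 126.0.0.0/8 (H3) depth=8
  del 126.201.79.16/28 (clear depth 28)
  + 173.14.188.160/27 (H5) depth=27
  + 126.201.0.0/16 (H3) depth=16
  + 126.201.79.16/28 (H0) depth=28
  + 173.0.0.0/12 (H2) depth=12
  + 126.201.0.0/16 (H1) depth=16
  + 160.0.0.0/3 (H5) depth=3
  + 126.0.0.0/8 (H5) depth=8
  + 126.128.0.0/9 (H3) depth=9
  lookup 160.0.4.101: bits 1010 walk d0:H0→d1:-→d2:-→d3:H5→d4:H1 -> H1
  lookup 211.143.253.43: bits 1 walk d0:H0→d1:- -> H0
  + 126.192.0.0/12 (H1) depth=12
  + 126.201.79.16/30 (H3) depth=30

== LOOKUPS ==
["H1","H0","H1","H1","H1","H0"]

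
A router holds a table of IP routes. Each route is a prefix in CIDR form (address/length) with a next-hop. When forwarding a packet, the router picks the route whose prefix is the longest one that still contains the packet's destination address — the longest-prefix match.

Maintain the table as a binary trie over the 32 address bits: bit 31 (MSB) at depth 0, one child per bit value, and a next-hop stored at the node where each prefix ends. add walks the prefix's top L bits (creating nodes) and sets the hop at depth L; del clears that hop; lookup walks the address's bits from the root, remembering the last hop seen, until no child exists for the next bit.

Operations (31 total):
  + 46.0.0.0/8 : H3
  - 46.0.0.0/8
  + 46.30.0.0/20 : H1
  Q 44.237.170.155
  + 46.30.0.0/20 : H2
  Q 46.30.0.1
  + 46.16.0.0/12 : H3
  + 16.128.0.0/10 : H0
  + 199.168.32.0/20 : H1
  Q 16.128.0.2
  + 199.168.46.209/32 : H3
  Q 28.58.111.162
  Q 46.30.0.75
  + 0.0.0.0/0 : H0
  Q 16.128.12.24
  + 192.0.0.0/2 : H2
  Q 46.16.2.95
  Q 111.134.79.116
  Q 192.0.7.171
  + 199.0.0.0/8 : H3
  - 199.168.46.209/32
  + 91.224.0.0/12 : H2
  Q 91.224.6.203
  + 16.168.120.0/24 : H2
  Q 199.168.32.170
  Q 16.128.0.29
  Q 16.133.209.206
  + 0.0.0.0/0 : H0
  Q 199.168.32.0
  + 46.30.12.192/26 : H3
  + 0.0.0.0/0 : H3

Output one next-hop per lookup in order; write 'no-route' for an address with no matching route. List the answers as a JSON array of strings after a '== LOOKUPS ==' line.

Apply in order:
  add 46.0.0.0/8 -> H3 at depth 8
  - 46.0.0.0/8 clear@8
  add 46.30.0.0/20 -> H1 at depth 20
  ? 44.237.170.155  path d0:-→d1:-→d2:-→d3:-→d4:-→d5:-→d6:-  best=no-route
  add 46.30.0.0/20 -> H2 at depth 20
  ? 46.30.0.1  path d0:-→d1:-→d2:-→d3:-→d4:-→d5:-→d6:-→d7:-→d8:-→d9:-→d10:-→d11:-→d12:-→d13:-→d14:-→d15:-→d16:-→d17:-→d18:-→d19:-→d20:H2  best=H2
  add 46.16.0.0/12 -> H3 at depth 12
  add 16.128.0.0/10 -> H0 at depth 10
  add 199.168.32.0/20 -> H1 at depth 20
  ? 16.128.0.2  path d0:-→d1:-→d2:-→d3:-→d4:-→d5:-→d6:-→d7:-→d8:-→d9:-→d10:H0  best=H0
  add 199.168.46.209/32 -> H3 at depth 32
  ? 28.58.111.162  path d0:-→d1:-→d2:-→d3:-→d4:-  best=no-route
  ? 46.30.0.75  path d0:-→d1:-→d2:-→d3:-→d4:-→d5:-→d6:-→d7:-→d8:-→d9:-→d10:-→d11:-→d12:H3→d13:-→d14:-→d15:-→d16:-→d17:-→d18:-→d19:-→d20:H2  best=H2
  add 0.0.0.0/0 -> H0 at depth 0
  ? 16.128.12.24  path d0:H0→d1:-→d2:-→d3:-→d4:-→d5:-→d6:-→d7:-→d8:-→d9:-→d10:H0  best=H0
  add 192.0.0.0/2 -> H2 at depth 2
  ? 46.16.2.95  path d0:H0→d1:-→d2:-→d3:-→d4:-→d5:-→d6:-→d7:-→d8:-→d9:-→d10:-→d11:-→d12:H3  best=H3
  ? 111.134.79.116  path d0:H0→d1:-  best=H0
  ? 192.0.7.171  path d0:H0→d1:-→d2:H2→d3:-→d4:-→d5:-  best=H2
  add 199.0.0.0/8 -> H3 at depth 8
  - 199.168.46.209/32 clear@32
  add 91.224.0.0/12 -> H2 at depth 12
  ? 91.224.6.203  path d0:H0→d1:-→d2:-→d3:-→d4:-→d5:-→d6:-→d7:-→d8:-→d9:-→d10:-→d11:-→d12:H2  best=H2
  add 16.168.120.0/24 -> H2 at depth 24
  ? 199.168.32.170  path d0:H0→d1:-→d2:H2→d3:-→d4:-→d5:-→d6:-→d7:-→d8:H3→d9:-→d10:-→d11:-→d12:-→d13:-→d14:-→d15:-→d16:-→d17:-→d18:-→d19:-→d20:H1  best=H1
  ? 16.128.0.29  path d0:H0→d1:-→d2:-→d3:-→d4:-→d5:-→d6:-→d7:-→d8:-→d9:-→d10:H0  best=H0
  ? 16.133.209.206  path d0:H0→d1:-→d2:-→d3:-→d4:-→d5:-→d6:-→d7:-→d8:-→d9:-→d10:H0  best=H0
  add 0.0.0.0/0 -> H0 at depth 0
  ? 199.168.32.0  path d0:H0→d1:-→d2:H2→d3:-→d4:-→d5:-→d6:-→d7:-→d8:H3→d9:-→d10:-→d11:-→d12:-→d13:-→d14:-→d15:-→d16:-→d17:-→d18:-→d19:-→d20:H1  best=H1
  add 46.30.12.192/26 -> H3 at depth 26
  add 0.0.0.0/0 -> H3 at depth 0

== LOOKUPS ==
["no-route","H2","H0","no-route","H2","H0","H3","H0","H2","H2","H1","H0","H0","H1"]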